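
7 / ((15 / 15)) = 7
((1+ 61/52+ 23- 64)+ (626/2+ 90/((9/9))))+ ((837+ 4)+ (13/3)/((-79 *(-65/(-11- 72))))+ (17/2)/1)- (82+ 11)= 69051559/61620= 1120.60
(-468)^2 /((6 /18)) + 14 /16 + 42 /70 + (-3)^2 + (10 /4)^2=26283549 /40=657088.72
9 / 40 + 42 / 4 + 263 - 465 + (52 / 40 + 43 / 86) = -7579 / 40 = -189.48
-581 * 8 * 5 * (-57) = 1324680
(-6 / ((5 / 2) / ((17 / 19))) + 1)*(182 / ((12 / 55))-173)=-432403 / 570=-758.60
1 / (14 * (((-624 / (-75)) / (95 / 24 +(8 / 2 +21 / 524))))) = 628675 / 9155328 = 0.07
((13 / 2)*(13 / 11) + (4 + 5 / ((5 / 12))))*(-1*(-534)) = 139107 / 11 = 12646.09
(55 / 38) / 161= 55 / 6118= 0.01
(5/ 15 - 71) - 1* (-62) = -26/ 3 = -8.67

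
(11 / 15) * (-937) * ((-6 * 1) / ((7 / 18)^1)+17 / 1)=-113377 / 105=-1079.78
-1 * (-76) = 76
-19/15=-1.27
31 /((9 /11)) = 341 /9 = 37.89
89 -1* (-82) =171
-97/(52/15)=-1455/52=-27.98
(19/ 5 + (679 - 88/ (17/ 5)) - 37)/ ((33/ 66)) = 1239.84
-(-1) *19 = 19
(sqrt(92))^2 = 92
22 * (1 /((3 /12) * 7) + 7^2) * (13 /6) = 2362.90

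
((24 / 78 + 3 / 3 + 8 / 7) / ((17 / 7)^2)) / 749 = 223 / 401999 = 0.00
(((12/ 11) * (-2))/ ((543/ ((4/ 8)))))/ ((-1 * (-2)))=-2/ 1991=-0.00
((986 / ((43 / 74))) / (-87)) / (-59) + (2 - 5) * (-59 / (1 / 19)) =25598309 / 7611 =3363.33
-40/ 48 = -5/ 6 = -0.83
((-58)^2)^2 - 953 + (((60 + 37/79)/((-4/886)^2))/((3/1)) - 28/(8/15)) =11664566467/948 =12304395.01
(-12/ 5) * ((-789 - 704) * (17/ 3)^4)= 498787412/ 135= 3694721.57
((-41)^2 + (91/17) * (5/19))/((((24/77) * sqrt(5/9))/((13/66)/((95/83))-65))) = -773092802573 * sqrt(5)/3682200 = -469471.53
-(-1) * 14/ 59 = 14/ 59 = 0.24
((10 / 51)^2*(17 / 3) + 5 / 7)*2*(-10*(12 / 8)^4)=-44925 / 476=-94.38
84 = 84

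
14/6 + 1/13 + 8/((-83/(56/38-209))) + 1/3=1398955/61503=22.75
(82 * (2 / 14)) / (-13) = -82 / 91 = -0.90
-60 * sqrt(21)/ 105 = -4 * sqrt(21)/ 7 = -2.62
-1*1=-1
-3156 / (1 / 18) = -56808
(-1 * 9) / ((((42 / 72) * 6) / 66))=-1188 / 7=-169.71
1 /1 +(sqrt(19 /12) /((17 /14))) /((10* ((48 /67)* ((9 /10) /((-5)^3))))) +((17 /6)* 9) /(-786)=507 /524- 58625* sqrt(57) /22032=-19.12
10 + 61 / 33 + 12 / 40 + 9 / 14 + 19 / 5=16.59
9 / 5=1.80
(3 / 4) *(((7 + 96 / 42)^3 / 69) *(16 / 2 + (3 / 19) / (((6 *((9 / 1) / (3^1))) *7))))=1753480625 / 25181688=69.63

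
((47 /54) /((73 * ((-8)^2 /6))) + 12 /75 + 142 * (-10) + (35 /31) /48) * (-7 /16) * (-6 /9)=-323874649861 /782092800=-414.11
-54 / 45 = -6 / 5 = -1.20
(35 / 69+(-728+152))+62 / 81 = -1070717 / 1863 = -574.73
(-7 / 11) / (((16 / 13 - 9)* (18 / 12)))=182 / 3333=0.05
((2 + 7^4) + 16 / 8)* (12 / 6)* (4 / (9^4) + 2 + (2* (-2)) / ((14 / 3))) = 5500.08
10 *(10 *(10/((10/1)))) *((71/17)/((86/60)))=213000/731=291.38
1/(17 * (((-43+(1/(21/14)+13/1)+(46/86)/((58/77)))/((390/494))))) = -112230/69173357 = -0.00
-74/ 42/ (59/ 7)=-0.21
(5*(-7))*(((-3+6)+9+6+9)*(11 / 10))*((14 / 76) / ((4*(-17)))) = 14553 / 5168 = 2.82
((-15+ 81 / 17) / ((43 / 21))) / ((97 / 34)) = -7308 / 4171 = -1.75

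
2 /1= 2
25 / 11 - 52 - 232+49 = -2560 / 11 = -232.73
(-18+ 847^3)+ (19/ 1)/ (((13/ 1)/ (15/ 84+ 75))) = 221182967415/ 364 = 607645514.88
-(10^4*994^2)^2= -97621513729600000000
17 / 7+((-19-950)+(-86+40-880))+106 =-12506 / 7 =-1786.57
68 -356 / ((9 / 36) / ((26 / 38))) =-17220 / 19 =-906.32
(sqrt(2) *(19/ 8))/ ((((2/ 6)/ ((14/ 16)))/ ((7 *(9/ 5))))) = 25137 *sqrt(2)/ 320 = 111.09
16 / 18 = 8 / 9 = 0.89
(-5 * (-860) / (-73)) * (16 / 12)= -17200 / 219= -78.54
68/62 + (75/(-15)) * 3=-431/31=-13.90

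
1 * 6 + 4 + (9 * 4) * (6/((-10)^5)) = 124973/12500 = 10.00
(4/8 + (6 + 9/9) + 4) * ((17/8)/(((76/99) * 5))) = 38709/6080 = 6.37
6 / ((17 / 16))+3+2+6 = 283 / 17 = 16.65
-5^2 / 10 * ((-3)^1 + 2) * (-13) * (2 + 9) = -715 / 2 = -357.50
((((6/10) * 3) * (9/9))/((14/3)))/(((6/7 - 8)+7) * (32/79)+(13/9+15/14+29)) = 19197/1565665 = 0.01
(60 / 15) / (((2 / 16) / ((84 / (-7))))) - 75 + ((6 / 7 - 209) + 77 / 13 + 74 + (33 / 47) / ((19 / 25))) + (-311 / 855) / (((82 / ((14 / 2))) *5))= -586.30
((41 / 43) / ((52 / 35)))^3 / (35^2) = 2412235 / 11179320256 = 0.00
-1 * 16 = -16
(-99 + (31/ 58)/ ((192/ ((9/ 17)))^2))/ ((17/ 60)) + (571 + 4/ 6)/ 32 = -290229324085/ 875378688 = -331.55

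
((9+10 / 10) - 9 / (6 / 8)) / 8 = -1 / 4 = -0.25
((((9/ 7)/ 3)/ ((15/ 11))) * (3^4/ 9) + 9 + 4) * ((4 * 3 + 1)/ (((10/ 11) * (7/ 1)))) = 32.34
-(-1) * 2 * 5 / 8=5 / 4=1.25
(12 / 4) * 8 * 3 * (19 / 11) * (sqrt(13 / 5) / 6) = 228 * sqrt(65) / 55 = 33.42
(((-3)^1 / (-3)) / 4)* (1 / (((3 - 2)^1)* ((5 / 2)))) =1 / 10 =0.10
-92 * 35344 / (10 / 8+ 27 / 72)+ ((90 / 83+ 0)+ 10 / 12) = -12954553217 / 6474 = -2001012.24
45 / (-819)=-5 / 91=-0.05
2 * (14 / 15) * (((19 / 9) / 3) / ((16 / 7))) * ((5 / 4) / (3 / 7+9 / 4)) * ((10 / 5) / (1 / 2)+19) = 149891 / 24300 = 6.17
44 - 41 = 3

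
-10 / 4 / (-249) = 5 / 498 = 0.01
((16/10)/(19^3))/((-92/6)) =-12/788785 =-0.00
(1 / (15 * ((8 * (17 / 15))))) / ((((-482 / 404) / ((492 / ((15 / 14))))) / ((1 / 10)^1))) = -28987 / 102425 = -0.28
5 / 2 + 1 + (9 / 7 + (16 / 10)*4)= 783 / 70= 11.19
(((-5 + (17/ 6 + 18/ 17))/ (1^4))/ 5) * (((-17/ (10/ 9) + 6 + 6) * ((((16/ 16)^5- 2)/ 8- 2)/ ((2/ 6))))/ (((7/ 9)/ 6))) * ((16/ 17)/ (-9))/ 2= 11187/ 5950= 1.88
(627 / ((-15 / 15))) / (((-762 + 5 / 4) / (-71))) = -178068 / 3043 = -58.52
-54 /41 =-1.32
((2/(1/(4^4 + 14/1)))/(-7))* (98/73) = -7560/73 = -103.56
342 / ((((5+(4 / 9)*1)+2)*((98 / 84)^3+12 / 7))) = 4653936 / 334531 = 13.91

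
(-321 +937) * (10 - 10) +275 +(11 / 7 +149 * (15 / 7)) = 4171 / 7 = 595.86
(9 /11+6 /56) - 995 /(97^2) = 0.82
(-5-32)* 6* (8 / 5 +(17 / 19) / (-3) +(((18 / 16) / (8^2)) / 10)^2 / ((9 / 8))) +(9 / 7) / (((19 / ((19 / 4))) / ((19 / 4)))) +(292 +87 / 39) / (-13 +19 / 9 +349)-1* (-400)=57505253831611 / 507070054400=113.41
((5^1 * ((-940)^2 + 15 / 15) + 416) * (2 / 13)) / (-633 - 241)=-777.75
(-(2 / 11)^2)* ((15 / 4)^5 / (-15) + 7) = 43457 / 30976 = 1.40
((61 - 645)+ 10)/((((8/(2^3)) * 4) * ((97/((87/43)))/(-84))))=1048698/4171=251.43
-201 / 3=-67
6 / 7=0.86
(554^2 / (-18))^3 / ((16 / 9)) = -451729667968489 / 162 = -2788454740546.23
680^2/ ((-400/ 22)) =-25432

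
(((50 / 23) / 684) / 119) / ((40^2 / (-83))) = -83 / 59907456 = -0.00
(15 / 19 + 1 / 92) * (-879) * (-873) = 1073546433 / 1748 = 614157.00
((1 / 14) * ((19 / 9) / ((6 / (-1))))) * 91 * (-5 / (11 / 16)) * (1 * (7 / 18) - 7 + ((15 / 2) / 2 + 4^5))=45399835 / 2673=16984.60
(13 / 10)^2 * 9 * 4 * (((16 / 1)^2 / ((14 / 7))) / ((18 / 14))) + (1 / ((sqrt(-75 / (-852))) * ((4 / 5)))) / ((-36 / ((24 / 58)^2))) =151424 / 25- 2 * sqrt(71) / 841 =6056.94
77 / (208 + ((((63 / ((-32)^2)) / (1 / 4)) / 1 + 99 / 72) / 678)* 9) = 4454912 / 12035293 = 0.37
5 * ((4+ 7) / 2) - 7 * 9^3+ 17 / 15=-152231 / 30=-5074.37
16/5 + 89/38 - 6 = -87/190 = -0.46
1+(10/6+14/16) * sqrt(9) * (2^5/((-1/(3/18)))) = -119/3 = -39.67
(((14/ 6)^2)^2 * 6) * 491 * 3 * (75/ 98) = 601475/ 3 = 200491.67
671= 671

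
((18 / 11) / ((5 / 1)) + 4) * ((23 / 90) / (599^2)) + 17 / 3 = 5032186762 / 888032475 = 5.67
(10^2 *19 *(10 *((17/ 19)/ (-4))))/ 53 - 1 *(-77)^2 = -318487/ 53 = -6009.19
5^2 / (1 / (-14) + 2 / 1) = 350 / 27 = 12.96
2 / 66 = 1 / 33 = 0.03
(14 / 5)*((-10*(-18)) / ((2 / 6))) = 1512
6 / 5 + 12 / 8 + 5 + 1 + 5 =137 / 10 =13.70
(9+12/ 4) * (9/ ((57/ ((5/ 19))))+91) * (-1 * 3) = -3277.50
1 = 1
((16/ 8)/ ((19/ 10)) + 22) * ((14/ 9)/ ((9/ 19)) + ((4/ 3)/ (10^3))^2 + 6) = 3431000657/ 16031250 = 214.02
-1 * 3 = -3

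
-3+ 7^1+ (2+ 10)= 16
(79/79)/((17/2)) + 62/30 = 2.18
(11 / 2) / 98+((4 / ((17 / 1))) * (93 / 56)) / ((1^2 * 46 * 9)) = 3280 / 57477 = 0.06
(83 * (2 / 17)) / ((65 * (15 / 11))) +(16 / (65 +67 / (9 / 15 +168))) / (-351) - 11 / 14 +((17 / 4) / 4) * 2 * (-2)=-37812627673 / 7675749900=-4.93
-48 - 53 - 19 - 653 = -773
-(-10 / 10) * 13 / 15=13 / 15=0.87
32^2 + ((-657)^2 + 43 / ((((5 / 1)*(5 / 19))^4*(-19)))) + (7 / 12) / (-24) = 48675624823769 / 112500000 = 432672.22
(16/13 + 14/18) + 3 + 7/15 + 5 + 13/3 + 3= 10418/585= 17.81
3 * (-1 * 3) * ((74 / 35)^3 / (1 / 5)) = -3647016 / 8575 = -425.31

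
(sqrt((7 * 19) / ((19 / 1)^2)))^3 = 7 * sqrt(133) / 361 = 0.22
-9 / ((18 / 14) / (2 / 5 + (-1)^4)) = -49 / 5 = -9.80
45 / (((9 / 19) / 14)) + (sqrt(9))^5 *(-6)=-128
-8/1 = -8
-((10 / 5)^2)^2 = -16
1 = 1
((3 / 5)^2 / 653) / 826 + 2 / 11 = 26968999 / 148328950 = 0.18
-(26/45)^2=-676/2025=-0.33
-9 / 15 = -3 / 5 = -0.60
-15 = -15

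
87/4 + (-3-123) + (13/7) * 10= -2399/28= -85.68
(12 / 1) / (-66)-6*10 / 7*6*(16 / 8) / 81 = -1006 / 693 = -1.45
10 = 10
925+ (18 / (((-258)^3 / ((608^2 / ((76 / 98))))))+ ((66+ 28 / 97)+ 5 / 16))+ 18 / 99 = 4036536111503 / 4072030512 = 991.28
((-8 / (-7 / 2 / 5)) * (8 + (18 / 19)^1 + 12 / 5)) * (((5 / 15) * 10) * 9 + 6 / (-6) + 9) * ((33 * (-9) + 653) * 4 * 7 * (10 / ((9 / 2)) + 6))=3635050496 / 9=403894499.56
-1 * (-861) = 861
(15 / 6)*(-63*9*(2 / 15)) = -189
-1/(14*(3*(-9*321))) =0.00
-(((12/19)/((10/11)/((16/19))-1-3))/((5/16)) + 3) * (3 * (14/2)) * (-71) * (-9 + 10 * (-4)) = -168617.72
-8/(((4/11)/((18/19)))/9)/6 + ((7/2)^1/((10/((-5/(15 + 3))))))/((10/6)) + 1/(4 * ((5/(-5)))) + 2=-67423/2280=-29.57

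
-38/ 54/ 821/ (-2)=19/ 44334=0.00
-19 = -19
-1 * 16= -16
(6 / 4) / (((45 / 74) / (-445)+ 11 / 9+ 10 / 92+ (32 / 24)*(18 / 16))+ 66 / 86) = 87932979 / 210862885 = 0.42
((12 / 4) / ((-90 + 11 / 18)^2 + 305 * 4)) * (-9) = -8748 / 2984161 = -0.00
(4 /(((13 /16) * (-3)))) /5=-0.33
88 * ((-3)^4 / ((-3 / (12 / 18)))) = -1584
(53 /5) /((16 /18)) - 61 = -1963 /40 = -49.08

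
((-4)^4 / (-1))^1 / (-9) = 256 / 9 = 28.44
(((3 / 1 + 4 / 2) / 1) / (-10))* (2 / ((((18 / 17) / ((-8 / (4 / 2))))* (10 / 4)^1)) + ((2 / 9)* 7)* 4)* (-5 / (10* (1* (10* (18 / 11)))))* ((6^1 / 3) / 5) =22 / 1125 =0.02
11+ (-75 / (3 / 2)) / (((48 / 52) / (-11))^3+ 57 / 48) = -345702093 / 11106457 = -31.13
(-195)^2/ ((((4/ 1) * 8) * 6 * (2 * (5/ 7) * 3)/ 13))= 76895/ 128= 600.74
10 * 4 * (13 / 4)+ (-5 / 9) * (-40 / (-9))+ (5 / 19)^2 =3731155 / 29241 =127.60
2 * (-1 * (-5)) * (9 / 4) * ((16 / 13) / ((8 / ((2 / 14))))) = 45 / 91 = 0.49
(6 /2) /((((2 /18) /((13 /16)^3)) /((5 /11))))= 296595 /45056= 6.58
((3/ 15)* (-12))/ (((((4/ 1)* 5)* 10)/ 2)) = -3/ 125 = -0.02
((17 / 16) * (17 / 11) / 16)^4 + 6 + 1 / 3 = 1194790634706307 / 188647848542208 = 6.33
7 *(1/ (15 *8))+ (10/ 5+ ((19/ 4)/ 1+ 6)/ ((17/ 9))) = 15809/ 2040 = 7.75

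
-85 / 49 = -1.73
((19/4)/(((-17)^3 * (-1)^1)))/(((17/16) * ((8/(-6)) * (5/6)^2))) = -2052/2088025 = -0.00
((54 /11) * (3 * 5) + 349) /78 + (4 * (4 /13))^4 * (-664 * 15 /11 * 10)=-39154099747 /1885026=-20771.12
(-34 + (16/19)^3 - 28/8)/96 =-506233/1316928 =-0.38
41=41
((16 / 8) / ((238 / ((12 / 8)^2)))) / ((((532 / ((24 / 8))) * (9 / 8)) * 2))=3 / 63308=0.00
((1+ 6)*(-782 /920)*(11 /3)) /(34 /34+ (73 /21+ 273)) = -9163 /116540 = -0.08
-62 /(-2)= 31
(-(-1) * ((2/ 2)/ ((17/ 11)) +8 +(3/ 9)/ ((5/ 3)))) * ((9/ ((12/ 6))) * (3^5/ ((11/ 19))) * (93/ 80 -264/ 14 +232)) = 234380402901/ 65450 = 3581060.40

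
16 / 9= 1.78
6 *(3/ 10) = 1.80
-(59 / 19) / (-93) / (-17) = -59 / 30039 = -0.00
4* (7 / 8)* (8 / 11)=2.55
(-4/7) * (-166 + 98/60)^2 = -24314761/1575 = -15437.94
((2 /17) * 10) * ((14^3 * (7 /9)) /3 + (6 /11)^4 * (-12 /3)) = 5621687200 /6720219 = 836.53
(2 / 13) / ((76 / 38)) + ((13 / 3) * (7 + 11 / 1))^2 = 79093 / 13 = 6084.08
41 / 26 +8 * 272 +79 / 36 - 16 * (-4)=1050085 / 468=2243.77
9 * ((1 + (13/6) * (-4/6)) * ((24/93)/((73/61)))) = -1952/2263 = -0.86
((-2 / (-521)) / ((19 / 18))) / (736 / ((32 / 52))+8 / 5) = 15 / 4939601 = 0.00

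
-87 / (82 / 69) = -6003 / 82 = -73.21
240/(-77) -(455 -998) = 41571/77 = 539.88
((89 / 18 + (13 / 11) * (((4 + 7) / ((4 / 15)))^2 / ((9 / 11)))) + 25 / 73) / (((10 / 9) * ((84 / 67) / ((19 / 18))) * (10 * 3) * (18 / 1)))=3.46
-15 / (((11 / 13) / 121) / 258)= -553410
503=503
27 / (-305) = -27 / 305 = -0.09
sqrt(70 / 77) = sqrt(110) / 11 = 0.95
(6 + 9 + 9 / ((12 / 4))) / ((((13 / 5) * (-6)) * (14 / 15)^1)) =-225 / 182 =-1.24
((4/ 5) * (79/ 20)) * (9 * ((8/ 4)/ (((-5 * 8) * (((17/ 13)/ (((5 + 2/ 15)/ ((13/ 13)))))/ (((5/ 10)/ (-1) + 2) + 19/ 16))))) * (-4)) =10201191/ 170000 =60.01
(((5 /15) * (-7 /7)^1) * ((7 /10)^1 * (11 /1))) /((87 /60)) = -154 /87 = -1.77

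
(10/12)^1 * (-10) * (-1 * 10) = 250/3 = 83.33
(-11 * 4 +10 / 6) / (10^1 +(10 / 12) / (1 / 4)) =-127 / 40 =-3.18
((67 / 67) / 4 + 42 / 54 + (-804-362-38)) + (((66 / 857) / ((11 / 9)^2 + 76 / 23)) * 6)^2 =-2541524321964330659 / 2112720367778244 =-1202.96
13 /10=1.30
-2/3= -0.67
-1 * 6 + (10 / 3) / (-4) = -41 / 6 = -6.83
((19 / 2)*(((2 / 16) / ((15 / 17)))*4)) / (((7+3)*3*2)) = 0.09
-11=-11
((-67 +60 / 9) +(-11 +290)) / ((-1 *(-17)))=656 / 51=12.86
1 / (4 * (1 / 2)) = 1 / 2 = 0.50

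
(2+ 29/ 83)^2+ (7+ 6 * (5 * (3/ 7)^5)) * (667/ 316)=776041313557/ 36587561668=21.21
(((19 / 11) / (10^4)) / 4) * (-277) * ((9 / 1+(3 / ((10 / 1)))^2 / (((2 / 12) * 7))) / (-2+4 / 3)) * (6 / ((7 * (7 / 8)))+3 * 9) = 68771626263 / 15092000000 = 4.56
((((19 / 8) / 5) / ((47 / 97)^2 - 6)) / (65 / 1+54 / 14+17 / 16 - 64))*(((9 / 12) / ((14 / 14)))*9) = -592767 / 6309550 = -0.09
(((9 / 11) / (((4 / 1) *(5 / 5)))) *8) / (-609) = -6 / 2233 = -0.00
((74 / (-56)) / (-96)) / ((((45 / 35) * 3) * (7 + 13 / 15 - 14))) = -185 / 317952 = -0.00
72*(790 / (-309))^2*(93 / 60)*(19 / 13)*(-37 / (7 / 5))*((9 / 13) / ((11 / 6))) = -1468909220400 / 138054917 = -10640.04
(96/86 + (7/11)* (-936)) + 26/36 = -5055595/8514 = -593.80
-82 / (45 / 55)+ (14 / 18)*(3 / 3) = -895 / 9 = -99.44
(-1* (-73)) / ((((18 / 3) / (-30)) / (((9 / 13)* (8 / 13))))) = -26280 / 169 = -155.50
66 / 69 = 22 / 23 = 0.96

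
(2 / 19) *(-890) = -1780 / 19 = -93.68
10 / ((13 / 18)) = 180 / 13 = 13.85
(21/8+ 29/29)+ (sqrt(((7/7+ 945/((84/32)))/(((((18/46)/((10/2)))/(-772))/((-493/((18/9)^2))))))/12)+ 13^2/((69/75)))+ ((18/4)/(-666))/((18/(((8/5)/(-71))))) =4074516589/21751560+ 19* sqrt(32826405)/18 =6235.06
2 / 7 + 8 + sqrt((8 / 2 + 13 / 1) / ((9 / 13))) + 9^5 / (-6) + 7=-9821.26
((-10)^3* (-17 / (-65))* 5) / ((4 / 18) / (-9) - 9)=81000 / 559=144.90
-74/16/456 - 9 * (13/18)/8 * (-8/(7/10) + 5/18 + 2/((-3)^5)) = 18732743/2068416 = 9.06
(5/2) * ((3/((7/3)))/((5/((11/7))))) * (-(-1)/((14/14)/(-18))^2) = 16038/49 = 327.31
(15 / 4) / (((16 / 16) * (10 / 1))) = 3 / 8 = 0.38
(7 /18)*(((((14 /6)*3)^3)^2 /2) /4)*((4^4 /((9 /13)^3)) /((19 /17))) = 492136120112 /124659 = 3947858.72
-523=-523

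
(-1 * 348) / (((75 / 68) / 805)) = -1269968 / 5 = -253993.60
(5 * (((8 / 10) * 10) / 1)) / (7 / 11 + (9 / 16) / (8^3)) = 3604480 / 57443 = 62.75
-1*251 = -251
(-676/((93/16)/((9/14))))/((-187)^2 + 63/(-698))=-11324352/5296600883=-0.00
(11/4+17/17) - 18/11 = 93/44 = 2.11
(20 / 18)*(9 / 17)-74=-1248 / 17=-73.41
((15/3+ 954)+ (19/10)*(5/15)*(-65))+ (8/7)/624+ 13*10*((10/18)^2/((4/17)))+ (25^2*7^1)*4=274029601/14742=18588.36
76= 76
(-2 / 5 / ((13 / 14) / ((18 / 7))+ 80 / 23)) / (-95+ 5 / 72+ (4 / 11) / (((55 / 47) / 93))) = 1311552 / 831258503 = 0.00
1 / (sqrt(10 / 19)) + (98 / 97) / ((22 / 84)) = 5.24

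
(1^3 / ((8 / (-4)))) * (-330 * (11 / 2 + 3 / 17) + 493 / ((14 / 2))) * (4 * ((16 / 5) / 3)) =6865088 / 1785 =3845.99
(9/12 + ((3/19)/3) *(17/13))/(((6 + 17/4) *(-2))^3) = -1618/17023487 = -0.00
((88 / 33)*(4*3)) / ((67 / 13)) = 416 / 67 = 6.21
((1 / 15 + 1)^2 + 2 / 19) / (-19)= -5314 / 81225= -0.07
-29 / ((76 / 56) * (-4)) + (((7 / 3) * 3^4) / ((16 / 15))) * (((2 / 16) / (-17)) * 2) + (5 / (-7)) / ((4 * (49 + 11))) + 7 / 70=2.83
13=13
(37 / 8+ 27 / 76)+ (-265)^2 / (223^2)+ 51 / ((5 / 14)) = 5638584177 / 37794040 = 149.19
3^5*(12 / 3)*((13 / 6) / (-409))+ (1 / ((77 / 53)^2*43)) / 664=-356512656767 / 69237486472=-5.15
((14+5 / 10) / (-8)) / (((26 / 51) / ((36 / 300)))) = -0.43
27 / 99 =3 / 11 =0.27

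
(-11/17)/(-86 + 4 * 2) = 11/1326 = 0.01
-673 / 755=-0.89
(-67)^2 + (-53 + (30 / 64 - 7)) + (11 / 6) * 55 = 434909 / 96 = 4530.30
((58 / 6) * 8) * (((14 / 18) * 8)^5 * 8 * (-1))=-1022158176256 / 177147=-5770112.82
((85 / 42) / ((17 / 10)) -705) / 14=-7390 / 147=-50.27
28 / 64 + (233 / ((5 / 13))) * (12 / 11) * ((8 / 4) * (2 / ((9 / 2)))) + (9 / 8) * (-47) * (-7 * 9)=10346173 / 2640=3919.00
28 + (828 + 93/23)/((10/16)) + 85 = 166091/115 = 1444.27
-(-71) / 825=71 / 825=0.09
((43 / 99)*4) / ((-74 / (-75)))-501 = -609571 / 1221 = -499.24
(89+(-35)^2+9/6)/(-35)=-2631/70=-37.59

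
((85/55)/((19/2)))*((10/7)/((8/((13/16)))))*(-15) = -16575/46816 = -0.35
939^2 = 881721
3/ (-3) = -1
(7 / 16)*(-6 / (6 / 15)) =-6.56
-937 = -937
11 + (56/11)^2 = 4467/121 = 36.92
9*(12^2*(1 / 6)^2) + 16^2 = 292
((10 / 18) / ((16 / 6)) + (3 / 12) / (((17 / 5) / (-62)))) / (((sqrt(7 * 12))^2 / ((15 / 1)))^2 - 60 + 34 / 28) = 310625 / 1958196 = 0.16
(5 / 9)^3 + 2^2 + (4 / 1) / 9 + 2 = 4823 / 729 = 6.62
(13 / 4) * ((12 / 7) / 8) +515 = 28879 / 56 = 515.70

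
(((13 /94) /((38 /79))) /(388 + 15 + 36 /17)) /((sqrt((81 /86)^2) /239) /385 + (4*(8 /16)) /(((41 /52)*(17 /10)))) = 0.00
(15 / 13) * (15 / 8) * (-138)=-15525 / 52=-298.56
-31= -31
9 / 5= 1.80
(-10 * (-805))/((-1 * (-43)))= 8050/43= 187.21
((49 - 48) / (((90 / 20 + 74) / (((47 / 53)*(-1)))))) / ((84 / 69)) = -0.01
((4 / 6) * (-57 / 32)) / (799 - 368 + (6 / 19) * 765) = -0.00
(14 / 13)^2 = 196 / 169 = 1.16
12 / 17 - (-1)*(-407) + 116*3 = -991 / 17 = -58.29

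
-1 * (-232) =232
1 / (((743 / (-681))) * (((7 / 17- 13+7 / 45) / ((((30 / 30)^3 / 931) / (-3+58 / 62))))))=-16149915 / 421060644032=-0.00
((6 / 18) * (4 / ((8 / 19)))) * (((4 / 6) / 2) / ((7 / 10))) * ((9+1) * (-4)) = -3800 / 63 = -60.32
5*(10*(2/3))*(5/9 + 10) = 9500/27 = 351.85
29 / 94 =0.31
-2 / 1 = -2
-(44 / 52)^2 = -121 / 169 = -0.72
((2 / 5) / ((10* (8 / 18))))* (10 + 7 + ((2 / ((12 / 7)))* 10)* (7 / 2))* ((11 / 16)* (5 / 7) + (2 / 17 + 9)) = 3809019 / 76160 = 50.01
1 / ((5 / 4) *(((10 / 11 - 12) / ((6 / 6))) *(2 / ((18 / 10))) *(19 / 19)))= -99 / 1525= -0.06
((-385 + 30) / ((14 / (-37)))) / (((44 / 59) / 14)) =774965 / 44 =17612.84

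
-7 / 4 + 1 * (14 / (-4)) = -21 / 4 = -5.25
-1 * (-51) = 51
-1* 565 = -565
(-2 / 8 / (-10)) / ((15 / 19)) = 19 / 600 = 0.03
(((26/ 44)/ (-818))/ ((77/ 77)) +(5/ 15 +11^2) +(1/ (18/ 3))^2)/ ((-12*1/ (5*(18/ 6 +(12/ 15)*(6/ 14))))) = -18252013/ 107976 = -169.04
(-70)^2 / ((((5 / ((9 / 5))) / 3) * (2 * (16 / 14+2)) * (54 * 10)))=343 / 220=1.56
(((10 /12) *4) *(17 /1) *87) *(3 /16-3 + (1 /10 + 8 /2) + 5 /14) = 454053 /56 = 8108.09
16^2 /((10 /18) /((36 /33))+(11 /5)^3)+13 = 5414099 /150623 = 35.94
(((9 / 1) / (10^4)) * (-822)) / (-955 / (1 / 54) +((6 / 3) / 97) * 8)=358803 / 25011370000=0.00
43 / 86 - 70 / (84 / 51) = -42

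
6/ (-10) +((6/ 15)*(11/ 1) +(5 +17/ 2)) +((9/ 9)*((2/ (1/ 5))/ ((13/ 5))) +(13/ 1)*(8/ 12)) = 11627/ 390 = 29.81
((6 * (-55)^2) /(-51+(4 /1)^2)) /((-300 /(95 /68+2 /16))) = 25047 /9520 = 2.63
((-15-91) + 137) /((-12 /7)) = -217 /12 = -18.08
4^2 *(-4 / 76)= -16 / 19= -0.84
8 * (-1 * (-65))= 520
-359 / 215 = -1.67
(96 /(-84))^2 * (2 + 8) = 640 /49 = 13.06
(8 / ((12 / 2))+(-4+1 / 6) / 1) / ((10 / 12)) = -3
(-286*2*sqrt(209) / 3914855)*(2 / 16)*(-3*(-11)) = -4719*sqrt(209) / 7829710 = -0.01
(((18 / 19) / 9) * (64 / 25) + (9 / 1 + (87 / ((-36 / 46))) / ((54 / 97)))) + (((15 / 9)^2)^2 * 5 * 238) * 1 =8991.68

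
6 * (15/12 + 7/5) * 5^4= 19875/2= 9937.50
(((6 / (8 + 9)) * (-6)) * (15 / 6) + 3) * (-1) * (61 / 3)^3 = 2950753 / 153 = 19285.97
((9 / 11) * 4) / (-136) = -9 / 374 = -0.02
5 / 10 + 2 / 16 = 5 / 8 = 0.62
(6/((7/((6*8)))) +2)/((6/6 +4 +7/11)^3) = 200981/834148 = 0.24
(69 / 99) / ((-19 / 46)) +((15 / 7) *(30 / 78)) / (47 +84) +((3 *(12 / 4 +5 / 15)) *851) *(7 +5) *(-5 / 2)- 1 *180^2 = -2150416721293 / 7474467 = -287701.68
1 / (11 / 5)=5 / 11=0.45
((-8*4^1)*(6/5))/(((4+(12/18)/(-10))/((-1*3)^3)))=15552/59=263.59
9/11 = 0.82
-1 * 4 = -4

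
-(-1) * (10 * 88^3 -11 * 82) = 6813818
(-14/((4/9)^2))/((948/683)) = -129087/2528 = -51.06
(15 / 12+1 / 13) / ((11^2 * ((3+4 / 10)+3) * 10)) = 69 / 402688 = 0.00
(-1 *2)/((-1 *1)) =2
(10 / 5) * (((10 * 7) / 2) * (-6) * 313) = -131460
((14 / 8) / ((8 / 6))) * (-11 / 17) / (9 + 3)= -77 / 1088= -0.07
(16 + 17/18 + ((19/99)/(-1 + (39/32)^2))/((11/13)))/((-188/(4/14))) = -6282547/237420876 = -0.03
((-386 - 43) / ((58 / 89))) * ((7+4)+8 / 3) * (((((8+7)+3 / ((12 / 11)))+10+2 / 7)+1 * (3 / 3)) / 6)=-141409697 / 3248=-43537.47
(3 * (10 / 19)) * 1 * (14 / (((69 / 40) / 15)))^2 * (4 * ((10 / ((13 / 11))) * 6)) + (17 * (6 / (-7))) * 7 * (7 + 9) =620714757984 / 130663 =4750501.35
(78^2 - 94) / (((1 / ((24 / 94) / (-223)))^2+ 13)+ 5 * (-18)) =862560 / 109840273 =0.01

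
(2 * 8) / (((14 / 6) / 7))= 48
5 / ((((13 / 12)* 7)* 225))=0.00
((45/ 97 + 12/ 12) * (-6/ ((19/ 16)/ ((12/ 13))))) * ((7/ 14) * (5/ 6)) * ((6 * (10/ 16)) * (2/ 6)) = -85200/ 23959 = -3.56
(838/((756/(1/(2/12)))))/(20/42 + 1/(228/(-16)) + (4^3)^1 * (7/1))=7961/536742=0.01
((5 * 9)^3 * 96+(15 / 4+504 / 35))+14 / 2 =174960503 / 20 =8748025.15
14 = 14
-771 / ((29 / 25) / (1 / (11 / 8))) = -154200 / 319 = -483.39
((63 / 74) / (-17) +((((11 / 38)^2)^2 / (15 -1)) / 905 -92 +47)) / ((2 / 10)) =-748612721655691 / 3323469078496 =-225.25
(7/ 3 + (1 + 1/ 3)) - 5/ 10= 3.17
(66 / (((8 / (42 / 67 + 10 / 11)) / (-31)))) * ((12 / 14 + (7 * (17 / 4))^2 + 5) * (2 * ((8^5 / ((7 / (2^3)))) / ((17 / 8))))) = -688439630757888 / 55811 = -12335196121.87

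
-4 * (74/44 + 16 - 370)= 15502/11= 1409.27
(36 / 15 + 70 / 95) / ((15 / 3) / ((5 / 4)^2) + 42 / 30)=298 / 437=0.68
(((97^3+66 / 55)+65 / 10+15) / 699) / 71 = 3042319 / 165430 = 18.39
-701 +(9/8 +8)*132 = 503.50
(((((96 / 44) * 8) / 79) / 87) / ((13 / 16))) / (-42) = -512 / 6879873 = -0.00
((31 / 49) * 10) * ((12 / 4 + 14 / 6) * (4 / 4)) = 4960 / 147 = 33.74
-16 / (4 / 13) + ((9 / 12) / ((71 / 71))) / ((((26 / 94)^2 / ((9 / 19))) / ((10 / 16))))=-5044889 / 102752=-49.10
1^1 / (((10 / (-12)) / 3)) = -18 / 5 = -3.60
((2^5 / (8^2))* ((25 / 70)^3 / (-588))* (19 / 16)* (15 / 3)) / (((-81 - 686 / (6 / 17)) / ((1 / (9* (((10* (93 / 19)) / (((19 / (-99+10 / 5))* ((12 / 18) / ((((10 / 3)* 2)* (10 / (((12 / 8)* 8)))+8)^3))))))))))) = -7716375 / 570791982699114545152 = -0.00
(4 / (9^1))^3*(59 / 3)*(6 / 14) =3776 / 5103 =0.74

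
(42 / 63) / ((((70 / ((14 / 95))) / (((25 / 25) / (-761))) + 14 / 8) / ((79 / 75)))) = -632 / 325325925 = -0.00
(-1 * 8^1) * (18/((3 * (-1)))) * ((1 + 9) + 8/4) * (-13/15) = -2496/5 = -499.20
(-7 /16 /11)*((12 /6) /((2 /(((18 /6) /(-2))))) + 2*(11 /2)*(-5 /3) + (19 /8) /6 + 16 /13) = 26509 /36608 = 0.72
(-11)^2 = 121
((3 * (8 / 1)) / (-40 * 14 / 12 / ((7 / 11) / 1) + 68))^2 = 81 / 4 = 20.25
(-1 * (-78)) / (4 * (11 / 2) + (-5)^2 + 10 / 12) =1.63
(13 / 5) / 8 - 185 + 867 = 27293 / 40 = 682.32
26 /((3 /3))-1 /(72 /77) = 1795 /72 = 24.93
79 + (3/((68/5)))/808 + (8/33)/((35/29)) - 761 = -43267173907/63460320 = -681.80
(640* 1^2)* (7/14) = 320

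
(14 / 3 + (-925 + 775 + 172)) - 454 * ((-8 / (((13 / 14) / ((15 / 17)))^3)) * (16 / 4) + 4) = 345689978152 / 32381583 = 10675.51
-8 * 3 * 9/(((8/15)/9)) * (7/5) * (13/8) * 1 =-66339/8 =-8292.38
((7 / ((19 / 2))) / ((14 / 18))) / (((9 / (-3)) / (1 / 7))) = -6 / 133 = -0.05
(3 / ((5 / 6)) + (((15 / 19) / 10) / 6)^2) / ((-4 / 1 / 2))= -103973 / 57760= -1.80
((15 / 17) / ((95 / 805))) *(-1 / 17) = -2415 / 5491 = -0.44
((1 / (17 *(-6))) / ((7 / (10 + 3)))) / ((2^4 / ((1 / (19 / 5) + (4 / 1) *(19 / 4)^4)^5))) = -39863728864788.04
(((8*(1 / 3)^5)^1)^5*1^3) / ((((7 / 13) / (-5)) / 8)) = -17039360 / 5931020266101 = -0.00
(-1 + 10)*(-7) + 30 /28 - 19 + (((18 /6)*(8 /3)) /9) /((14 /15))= -79.98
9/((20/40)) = 18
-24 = -24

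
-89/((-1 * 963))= 89/963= 0.09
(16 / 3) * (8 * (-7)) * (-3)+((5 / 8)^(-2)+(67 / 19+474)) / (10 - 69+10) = 20626359 / 23275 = 886.20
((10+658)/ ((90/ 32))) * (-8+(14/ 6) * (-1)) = -331328/ 135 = -2454.28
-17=-17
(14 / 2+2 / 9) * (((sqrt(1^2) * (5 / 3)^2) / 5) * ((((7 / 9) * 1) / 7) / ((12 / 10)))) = 1625 / 4374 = 0.37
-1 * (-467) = 467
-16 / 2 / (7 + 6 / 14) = -14 / 13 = -1.08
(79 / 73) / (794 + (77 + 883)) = 79 / 128042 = 0.00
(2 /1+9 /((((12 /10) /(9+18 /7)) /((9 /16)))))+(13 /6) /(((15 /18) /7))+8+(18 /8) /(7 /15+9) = 6143289 /79520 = 77.25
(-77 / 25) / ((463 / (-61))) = 4697 / 11575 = 0.41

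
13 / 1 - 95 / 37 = 386 / 37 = 10.43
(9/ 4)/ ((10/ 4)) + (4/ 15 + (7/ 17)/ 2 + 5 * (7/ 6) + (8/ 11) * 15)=6775/ 374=18.11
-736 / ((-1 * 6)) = 368 / 3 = 122.67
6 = 6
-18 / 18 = -1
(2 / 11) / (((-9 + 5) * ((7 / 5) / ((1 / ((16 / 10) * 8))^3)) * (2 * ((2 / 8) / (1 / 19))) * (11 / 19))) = -625 / 222035968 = -0.00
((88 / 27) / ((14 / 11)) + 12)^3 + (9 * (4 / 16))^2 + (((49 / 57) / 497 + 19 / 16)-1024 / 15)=551028822061993 / 182149237620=3025.15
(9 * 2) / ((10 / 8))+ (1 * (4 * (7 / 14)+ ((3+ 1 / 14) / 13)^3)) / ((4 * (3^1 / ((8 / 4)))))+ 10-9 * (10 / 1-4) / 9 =3388452751 / 180857040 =18.74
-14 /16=-7 /8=-0.88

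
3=3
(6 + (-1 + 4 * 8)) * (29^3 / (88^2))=902393 / 7744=116.53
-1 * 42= -42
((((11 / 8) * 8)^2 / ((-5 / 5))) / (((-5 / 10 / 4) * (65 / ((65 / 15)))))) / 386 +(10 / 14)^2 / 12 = 39663 / 189140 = 0.21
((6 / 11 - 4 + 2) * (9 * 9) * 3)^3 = -58773123072 / 1331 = -44157117.26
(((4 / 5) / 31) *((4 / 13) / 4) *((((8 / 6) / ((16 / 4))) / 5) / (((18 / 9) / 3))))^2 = 4 / 101505625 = 0.00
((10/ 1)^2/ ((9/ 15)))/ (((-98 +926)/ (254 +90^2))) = 1044250/ 621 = 1681.56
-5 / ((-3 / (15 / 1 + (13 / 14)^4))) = 26.24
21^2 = 441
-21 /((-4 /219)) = 4599 /4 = 1149.75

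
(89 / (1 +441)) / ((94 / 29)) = 2581 / 41548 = 0.06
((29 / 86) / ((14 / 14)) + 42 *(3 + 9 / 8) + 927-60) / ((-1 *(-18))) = 178981 / 3096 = 57.81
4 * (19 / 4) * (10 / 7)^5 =1900000 / 16807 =113.05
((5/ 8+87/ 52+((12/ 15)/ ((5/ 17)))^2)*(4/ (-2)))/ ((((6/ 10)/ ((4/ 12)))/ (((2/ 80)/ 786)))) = -630271/ 1839240000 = -0.00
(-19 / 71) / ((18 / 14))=-0.21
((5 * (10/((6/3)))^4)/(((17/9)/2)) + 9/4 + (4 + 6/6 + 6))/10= 225901/680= 332.21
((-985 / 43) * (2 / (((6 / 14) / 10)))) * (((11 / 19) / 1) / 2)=-758450 / 2451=-309.45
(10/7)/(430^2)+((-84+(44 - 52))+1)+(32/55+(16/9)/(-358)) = -207397138777/2293629030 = -90.42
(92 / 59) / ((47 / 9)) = 828 / 2773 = 0.30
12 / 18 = 2 / 3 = 0.67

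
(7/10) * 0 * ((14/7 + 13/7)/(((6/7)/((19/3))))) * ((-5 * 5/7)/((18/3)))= 0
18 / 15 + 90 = 456 / 5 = 91.20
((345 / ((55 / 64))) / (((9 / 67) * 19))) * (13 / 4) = 320528 / 627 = 511.21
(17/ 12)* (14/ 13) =119/ 78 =1.53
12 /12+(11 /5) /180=1.01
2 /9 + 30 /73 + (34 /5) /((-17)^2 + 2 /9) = 5615282 /8550855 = 0.66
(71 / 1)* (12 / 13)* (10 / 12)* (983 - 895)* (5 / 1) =312400 / 13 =24030.77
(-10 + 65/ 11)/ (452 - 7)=-9/ 979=-0.01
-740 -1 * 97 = -837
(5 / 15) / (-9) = -1 / 27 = -0.04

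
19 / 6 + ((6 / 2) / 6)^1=11 / 3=3.67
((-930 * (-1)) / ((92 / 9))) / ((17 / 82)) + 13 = 176668 / 391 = 451.84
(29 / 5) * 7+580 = 3103 / 5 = 620.60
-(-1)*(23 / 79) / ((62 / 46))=529 / 2449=0.22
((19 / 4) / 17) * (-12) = -57 / 17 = -3.35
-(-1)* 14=14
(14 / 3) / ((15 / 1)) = 14 / 45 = 0.31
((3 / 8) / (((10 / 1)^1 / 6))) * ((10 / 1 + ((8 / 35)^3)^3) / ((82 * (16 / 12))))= 10640113032642453 / 517030589687500000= 0.02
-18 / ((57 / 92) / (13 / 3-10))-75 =1703 / 19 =89.63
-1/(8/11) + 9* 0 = -11/8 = -1.38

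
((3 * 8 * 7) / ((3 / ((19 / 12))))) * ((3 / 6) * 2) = 266 / 3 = 88.67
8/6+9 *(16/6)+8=100/3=33.33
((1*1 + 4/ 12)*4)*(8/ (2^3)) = 16/ 3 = 5.33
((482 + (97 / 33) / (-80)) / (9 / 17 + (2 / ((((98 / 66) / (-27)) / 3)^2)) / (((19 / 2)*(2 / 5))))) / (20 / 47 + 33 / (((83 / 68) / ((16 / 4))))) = 3849359659386409 / 1358575473355404480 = 0.00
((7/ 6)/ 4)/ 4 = 7/ 96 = 0.07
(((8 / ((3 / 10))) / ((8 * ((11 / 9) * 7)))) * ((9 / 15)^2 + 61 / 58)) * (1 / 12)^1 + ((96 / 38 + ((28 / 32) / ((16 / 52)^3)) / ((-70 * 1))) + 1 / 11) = 485274409 / 217226240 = 2.23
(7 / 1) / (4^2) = 7 / 16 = 0.44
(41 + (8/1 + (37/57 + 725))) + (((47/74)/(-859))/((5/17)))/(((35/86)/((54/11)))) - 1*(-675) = 5055385632404/3487389675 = 1449.62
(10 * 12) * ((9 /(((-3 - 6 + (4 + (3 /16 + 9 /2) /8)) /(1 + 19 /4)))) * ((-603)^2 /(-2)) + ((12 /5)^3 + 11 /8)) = 722568957261 /2825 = 255776622.04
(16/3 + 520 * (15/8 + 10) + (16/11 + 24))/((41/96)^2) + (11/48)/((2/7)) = 60396747199/1775136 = 34023.73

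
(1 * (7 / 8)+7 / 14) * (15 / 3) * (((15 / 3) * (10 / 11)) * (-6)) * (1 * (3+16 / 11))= -18375 / 22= -835.23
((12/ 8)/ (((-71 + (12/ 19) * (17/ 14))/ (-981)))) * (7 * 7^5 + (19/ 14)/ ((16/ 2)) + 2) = 736814450727/ 298912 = 2464987.86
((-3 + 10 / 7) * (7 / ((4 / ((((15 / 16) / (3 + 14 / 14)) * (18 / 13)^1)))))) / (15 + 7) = -135 / 3328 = -0.04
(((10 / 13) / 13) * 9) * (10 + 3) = 90 / 13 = 6.92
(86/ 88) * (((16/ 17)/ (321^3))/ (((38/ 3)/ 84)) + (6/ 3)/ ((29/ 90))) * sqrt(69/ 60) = 2296974070477 * sqrt(115)/ 3786742667730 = 6.50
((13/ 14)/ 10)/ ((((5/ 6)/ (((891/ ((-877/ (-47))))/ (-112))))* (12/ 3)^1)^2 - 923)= -205180926093/ 1904427046900420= -0.00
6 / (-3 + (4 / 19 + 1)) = -57 / 17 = -3.35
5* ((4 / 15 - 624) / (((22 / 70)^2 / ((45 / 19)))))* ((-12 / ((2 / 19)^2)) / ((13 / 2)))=19598481000 / 1573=12459301.34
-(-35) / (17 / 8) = 280 / 17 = 16.47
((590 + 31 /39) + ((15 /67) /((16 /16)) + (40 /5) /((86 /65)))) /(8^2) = 8385707 /898872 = 9.33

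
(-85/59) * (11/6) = -935/354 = -2.64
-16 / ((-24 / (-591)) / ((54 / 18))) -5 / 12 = -14189 / 12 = -1182.42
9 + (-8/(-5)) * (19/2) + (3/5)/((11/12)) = 1367/55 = 24.85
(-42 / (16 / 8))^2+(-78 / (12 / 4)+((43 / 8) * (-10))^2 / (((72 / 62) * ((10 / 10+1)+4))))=2867215 / 3456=829.63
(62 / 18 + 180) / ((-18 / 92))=-75946 / 81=-937.60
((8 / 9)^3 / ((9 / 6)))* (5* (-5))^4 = 400000000 / 2187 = 182898.95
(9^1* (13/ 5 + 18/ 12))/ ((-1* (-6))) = 123/ 20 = 6.15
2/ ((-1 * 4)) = -1/ 2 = -0.50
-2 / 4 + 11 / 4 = 9 / 4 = 2.25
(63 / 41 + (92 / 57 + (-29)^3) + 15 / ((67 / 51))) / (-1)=3816524105 / 156579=24374.43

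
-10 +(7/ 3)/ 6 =-173/ 18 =-9.61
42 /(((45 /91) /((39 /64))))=8281 /160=51.76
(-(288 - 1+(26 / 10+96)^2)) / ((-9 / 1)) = 1112.11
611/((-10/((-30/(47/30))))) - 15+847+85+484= 2571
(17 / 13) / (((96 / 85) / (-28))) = -10115 / 312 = -32.42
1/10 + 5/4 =27/20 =1.35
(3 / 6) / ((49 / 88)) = 44 / 49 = 0.90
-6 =-6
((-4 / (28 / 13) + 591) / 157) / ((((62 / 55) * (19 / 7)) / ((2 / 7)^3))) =907280 / 31718239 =0.03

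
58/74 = 29/37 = 0.78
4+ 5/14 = 61/14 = 4.36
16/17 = 0.94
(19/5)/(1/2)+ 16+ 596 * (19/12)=967.27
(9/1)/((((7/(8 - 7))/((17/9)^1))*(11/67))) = 1139/77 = 14.79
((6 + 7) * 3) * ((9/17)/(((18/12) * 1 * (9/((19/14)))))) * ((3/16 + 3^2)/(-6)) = -1729/544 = -3.18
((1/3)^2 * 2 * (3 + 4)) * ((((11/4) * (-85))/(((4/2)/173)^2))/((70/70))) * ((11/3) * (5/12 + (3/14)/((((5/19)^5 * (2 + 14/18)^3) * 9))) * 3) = -327467082845962301/8437500000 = -38810913.52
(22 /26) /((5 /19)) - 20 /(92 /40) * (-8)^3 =6660807 /1495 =4455.39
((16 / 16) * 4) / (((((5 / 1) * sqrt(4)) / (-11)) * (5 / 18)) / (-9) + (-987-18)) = -1782 / 447715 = -0.00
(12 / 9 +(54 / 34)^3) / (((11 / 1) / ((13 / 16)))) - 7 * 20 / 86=-137590621 / 111544752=-1.23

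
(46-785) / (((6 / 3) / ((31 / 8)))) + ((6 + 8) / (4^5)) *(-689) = -737911 / 512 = -1441.23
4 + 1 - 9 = -4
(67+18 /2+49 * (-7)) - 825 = -1092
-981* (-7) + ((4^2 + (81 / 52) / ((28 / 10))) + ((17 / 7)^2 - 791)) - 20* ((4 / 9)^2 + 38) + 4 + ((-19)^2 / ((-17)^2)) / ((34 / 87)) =10832799224647 / 2027968488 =5341.70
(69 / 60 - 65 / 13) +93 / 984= -6159 / 1640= -3.76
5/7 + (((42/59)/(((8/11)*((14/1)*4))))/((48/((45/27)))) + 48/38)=23841427/12052992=1.98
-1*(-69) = 69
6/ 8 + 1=7/ 4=1.75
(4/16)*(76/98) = 19/98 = 0.19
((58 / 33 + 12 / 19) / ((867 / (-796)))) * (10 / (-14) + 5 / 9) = 1703440 / 4892481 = 0.35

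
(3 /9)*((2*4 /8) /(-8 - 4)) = -1 /36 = -0.03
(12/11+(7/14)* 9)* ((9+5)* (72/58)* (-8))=-247968/319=-777.33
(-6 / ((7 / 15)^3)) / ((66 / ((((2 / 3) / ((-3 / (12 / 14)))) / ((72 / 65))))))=8125 / 52822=0.15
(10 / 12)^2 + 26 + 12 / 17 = 16769 / 612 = 27.40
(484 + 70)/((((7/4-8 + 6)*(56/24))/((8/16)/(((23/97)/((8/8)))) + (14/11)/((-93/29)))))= -1625.74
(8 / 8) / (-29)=-1 / 29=-0.03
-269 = -269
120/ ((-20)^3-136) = -5/ 339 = -0.01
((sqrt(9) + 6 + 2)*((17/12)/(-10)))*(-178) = 16643/60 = 277.38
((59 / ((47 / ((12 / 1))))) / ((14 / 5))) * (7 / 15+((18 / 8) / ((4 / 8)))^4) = 5813093 / 2632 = 2208.62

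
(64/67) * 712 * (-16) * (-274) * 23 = 4594712576/67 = 68577799.64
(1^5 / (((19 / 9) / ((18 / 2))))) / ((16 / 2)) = 81 / 152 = 0.53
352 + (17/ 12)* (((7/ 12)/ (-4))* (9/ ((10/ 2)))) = 112521/ 320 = 351.63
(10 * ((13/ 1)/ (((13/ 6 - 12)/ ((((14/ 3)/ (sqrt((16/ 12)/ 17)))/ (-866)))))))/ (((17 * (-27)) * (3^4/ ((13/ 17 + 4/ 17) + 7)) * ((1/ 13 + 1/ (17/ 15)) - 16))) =0.00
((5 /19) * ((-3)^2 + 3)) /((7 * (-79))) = -0.01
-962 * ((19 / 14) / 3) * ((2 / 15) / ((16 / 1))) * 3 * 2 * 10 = -217.60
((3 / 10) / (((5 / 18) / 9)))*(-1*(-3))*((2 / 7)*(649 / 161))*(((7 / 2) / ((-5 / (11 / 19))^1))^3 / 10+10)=324297698550507 / 966261625000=335.62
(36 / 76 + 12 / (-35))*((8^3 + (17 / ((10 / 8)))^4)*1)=1888019712 / 415625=4542.60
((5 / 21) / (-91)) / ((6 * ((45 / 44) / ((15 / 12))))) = -55 / 103194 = -0.00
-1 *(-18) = 18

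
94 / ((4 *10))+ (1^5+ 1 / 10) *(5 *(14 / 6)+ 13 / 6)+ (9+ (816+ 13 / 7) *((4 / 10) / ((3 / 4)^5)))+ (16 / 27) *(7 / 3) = 23925019 / 17010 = 1406.53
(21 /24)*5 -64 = -59.62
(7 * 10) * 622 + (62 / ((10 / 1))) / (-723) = 157397069 / 3615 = 43539.99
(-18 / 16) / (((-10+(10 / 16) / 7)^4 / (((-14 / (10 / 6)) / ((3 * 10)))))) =8605184 / 263553890625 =0.00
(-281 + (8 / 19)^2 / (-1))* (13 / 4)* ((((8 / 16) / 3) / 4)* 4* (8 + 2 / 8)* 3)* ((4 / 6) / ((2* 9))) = -4838405 / 34656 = -139.61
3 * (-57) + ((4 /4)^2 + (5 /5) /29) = -4929 /29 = -169.97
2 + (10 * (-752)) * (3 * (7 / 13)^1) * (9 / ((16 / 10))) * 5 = -4441474 / 13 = -341651.85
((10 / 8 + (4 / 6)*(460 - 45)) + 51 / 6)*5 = 17185 / 12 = 1432.08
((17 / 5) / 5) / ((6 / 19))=323 / 150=2.15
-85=-85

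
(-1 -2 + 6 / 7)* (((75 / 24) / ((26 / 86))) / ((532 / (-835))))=13464375 / 387296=34.77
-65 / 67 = -0.97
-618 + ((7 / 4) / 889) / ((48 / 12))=-1255775 / 2032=-618.00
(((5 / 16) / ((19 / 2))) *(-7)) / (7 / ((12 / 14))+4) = -0.02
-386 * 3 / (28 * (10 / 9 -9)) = 5211 / 994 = 5.24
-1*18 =-18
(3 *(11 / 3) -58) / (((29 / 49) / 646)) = -1487738 / 29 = -51301.31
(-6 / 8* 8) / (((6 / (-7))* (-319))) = -7 / 319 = -0.02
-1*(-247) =247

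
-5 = -5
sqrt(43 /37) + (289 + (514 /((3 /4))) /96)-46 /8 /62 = sqrt(1591) /37 + 660775 /2232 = 297.12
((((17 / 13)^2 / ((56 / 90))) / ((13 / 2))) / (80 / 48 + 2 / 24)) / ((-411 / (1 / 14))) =-4335 / 103239227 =-0.00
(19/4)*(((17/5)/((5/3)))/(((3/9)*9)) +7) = 36.48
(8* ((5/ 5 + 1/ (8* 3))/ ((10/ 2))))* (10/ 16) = 25/ 24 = 1.04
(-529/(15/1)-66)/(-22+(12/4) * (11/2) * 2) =-1519/165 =-9.21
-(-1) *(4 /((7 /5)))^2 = 400 /49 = 8.16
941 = 941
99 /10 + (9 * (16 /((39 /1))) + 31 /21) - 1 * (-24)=106657 /2730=39.07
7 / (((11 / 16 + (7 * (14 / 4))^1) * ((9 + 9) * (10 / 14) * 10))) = 196 / 90675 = 0.00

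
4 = 4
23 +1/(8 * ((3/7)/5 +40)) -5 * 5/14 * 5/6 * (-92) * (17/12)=216.95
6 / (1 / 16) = 96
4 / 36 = 1 / 9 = 0.11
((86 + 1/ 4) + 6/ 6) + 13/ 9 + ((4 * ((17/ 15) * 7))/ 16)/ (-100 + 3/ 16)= 25490393/ 287460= 88.67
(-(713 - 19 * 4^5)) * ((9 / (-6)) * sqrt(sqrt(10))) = -56229 * 10^(1 / 4) / 2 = -49995.44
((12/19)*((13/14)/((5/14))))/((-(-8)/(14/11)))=273/1045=0.26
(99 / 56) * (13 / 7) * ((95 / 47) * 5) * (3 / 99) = 18525 / 18424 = 1.01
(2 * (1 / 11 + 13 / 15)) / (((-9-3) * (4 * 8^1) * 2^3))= -79 / 126720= -0.00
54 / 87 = 18 / 29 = 0.62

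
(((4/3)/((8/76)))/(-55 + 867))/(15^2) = 19/274050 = 0.00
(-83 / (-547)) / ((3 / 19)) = 1577 / 1641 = 0.96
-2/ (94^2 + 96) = -1/ 4466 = -0.00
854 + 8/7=5986/7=855.14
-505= -505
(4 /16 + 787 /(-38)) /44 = -1555 /3344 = -0.47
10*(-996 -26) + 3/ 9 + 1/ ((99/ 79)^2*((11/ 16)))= -1101692627/ 107811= -10218.74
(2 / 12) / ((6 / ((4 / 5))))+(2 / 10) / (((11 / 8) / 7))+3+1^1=499 / 99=5.04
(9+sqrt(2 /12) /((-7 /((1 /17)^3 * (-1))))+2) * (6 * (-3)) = -198 - 3 * sqrt(6) /34391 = -198.00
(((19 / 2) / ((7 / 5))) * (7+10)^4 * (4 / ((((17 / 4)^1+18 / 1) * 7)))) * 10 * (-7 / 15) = -126951920 / 1869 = -67925.05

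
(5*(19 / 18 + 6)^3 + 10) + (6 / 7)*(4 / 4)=72136637 / 40824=1767.02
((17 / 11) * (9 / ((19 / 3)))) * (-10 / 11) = -4590 / 2299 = -2.00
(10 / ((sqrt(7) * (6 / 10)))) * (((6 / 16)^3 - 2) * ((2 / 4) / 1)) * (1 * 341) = -8499425 * sqrt(7) / 10752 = -2091.46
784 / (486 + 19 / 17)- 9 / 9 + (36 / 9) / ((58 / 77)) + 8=68221 / 4901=13.92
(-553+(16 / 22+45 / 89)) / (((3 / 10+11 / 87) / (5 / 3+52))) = -3603000600 / 51887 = -69439.37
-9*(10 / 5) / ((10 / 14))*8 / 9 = -112 / 5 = -22.40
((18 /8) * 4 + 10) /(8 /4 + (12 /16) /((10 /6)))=380 /49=7.76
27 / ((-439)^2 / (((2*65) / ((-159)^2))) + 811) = 3510 / 4872285031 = 0.00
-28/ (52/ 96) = -51.69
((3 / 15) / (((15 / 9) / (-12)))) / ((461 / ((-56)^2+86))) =-115992 / 11525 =-10.06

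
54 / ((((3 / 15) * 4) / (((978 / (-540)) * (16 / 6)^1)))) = -326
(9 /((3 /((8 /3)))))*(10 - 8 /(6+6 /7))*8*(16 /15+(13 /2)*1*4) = 688576 /45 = 15301.69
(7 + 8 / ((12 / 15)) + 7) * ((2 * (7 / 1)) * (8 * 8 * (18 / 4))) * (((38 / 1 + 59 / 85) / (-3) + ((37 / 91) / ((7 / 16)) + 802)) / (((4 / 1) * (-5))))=-147834705024 / 38675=-3822487.52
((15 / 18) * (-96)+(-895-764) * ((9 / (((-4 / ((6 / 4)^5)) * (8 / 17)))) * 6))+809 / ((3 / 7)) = 557896225 / 1536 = 363213.69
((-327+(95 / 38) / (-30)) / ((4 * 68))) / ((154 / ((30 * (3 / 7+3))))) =-58875 / 73304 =-0.80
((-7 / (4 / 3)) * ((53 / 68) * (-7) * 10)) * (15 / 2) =584325 / 272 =2148.25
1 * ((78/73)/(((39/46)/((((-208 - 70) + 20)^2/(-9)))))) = -680432/73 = -9320.99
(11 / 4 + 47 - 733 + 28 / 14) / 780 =-545 / 624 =-0.87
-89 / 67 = -1.33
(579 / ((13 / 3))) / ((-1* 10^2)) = -1737 / 1300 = -1.34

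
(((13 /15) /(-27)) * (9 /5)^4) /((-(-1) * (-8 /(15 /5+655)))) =346437 /12500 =27.71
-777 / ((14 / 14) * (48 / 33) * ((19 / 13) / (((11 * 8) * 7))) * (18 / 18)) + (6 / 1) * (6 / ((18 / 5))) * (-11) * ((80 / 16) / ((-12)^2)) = -308004917 / 1368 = -225149.79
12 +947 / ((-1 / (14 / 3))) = -13222 / 3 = -4407.33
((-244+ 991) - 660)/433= 87/433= 0.20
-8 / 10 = -4 / 5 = -0.80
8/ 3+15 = 53/ 3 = 17.67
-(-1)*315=315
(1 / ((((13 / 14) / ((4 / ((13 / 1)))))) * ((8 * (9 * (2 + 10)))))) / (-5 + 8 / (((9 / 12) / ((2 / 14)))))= -49 / 444132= -0.00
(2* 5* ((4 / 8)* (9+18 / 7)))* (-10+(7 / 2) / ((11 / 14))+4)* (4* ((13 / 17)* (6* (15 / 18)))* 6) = -631800 / 77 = -8205.19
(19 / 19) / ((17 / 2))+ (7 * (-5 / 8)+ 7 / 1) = 2.74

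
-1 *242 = -242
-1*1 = -1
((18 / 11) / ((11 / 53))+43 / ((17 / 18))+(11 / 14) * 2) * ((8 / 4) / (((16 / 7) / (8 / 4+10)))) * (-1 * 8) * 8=-76006176 / 2057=-36950.01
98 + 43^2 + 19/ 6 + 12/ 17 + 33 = 1983.87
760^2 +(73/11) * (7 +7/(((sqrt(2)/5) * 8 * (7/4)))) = 365 * sqrt(2)/44 +6354111/11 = 577658.19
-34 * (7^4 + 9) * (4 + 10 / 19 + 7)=-17944860 / 19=-944466.32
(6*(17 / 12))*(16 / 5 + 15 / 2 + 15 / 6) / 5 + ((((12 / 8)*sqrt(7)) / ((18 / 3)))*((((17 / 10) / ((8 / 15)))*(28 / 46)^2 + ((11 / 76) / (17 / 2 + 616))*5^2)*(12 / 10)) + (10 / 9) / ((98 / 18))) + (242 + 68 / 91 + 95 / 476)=266.53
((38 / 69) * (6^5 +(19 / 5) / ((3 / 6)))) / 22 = 67222 / 345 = 194.85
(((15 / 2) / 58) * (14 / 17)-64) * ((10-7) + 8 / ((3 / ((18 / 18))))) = -62999 / 174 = -362.06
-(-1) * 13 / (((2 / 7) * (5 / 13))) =1183 / 10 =118.30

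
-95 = -95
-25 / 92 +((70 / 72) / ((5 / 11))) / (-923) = -104723 / 382122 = -0.27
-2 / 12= -1 / 6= -0.17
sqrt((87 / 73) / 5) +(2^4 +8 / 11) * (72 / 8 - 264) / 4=-11730 / 11 +sqrt(31755) / 365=-1065.88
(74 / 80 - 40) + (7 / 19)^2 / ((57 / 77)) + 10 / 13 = -407911303 / 10700040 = -38.12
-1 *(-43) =43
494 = 494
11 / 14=0.79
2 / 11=0.18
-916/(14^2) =-4.67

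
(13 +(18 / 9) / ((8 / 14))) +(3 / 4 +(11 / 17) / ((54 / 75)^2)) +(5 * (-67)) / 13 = -130159 / 17901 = -7.27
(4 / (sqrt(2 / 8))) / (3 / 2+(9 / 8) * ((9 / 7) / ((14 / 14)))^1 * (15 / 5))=1.37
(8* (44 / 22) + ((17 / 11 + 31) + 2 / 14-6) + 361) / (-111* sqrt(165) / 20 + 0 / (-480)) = -124336* sqrt(165) / 282051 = -5.66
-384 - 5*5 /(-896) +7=-337767 /896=-376.97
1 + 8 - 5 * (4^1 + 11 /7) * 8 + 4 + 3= -1448 /7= -206.86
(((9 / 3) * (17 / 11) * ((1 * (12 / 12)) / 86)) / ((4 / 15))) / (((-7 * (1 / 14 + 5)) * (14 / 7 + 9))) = -765 / 1477652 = -0.00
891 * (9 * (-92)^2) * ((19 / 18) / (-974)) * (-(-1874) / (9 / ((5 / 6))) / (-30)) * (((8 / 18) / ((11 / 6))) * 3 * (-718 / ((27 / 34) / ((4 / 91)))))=-14714049039616 / 1196559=-12296969.09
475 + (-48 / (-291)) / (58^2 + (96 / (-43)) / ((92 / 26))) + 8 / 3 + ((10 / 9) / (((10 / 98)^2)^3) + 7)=2234101162547335192 / 2268689653125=984753.98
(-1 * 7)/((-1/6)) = 42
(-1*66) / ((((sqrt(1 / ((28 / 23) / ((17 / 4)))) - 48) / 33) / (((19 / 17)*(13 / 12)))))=179322*sqrt(2737) / 4380169+241008768 / 4380169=57.16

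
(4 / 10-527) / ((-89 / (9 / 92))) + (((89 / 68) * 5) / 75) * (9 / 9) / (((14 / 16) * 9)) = 15519185 / 26308044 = 0.59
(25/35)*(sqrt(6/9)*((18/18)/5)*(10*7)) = 10*sqrt(6)/3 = 8.16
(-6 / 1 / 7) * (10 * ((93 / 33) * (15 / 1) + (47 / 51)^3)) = -1256495360 / 3404709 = -369.05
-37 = -37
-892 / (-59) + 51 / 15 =5463 / 295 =18.52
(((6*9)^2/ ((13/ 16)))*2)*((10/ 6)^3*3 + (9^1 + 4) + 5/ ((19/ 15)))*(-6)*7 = -2296159488/ 247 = -9296192.26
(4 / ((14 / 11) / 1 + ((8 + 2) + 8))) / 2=11 / 106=0.10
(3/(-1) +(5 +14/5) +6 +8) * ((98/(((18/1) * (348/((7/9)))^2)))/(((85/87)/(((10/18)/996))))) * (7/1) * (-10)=-789929/38659616496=-0.00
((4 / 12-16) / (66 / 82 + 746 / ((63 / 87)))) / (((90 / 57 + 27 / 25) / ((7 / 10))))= -8970185 / 2242297362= -0.00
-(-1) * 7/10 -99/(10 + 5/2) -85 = -4611/50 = -92.22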